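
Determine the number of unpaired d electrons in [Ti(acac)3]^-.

2

Each acetylacetonate is −1; balancing the −1 overall charge requires Ti(II).
Group 4 minus oxidation state 2 gives a d² configuration.
Counting donor atoms: 3×acetylacetonate (bidentate) → 6 donors. Coordination number = 6.
In an octahedral field the d² configuration is t₂g²e_g⁰ (only one arrangement possible), giving 2 unpaired electrons.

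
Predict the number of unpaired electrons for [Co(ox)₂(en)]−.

0 unpaired electrons

Ligand charges: each oxalate is −2; ethylenediamine is neutral. With an overall charge of −1 the cobalt centre must be in the +3 oxidation state.
Co sits in group 9, so the d-electron count is 9 − 3 = 6.
Counting donor atoms: 2×oxalate (bidentate) → 4 donors; 1×ethylenediamine (bidentate) → 2 donors. Coordination number = 6.
The spin state decides the count: Co(III) has an exceptionally large octahedral splitting and is low-spin with essentially every ligand except fluoride.
An octahedral low-spin d⁶ ion is t₂g⁶e_g⁰, giving 0 unpaired electrons.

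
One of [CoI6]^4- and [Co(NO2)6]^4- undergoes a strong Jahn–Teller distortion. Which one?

[Co(NO2)6]^4-

[CoI6]^4-: Summing ligand charges against the −4 overall charge gives an oxidation state of +2 for cobalt. Co sits in group 9, so the d-electron count is 9 − 2 = 7. Iodide is a weak-field ligand for a first-row metal, so the complex is high-spin. The d⁷ configuration leaves the e_g set evenly filled (or empty) — no strong Jahn–Teller driving force.
[Co(NO2)6]^4-: Each nitro (N-bound nitrite) is −1; balancing the −4 overall charge requires Co(II). Cobalt is a group-9 element; Co(II) is therefore d⁷. Nitro (N-bound nitrite) is a strong-field ligand (high in the spectrochemical series) for a first-row metal, so the complex is low-spin. The t₂g⁶e_g¹ (low-spin) configuration has an unevenly filled e_g set; the Jahn–Teller theorem predicts a tetragonal distortion (typically axial elongation) to lift the degeneracy.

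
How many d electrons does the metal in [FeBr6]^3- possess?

d⁵

Each bromide is −1; balancing the −3 overall charge requires Fe(III).
Fe sits in group 8, so the d-electron count is 8 − 3 = 5.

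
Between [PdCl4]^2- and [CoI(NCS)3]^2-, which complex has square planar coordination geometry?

For [PdCl4]^2-: Ligand charges: each chloride is −1. With an overall charge of −2 the palladium centre must be in the +2 oxidation state. Palladium is a group-10 element; Pd(II) is therefore d⁸. A 4d d⁸ ion has a large crystal-field splitting; square planar leaves the high-energy d_{x²−y²} orbital empty and maximises CFSE. → square planar.
For [CoI(NCS)3]^2-: Summing ligand charges against the −2 overall charge gives an oxidation state of +2 for cobalt. Cobalt is a group-9 element; Co(II) is therefore d⁷. For a high-spin 3d d⁷ ion with weak-field ligands the small Δₜ gives little square-planar CFSE advantage, so four ligands adopt the sterically favoured tetrahedral geometry. → tetrahedral.

[PdCl4]^2-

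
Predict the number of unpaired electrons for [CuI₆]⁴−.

1 unpaired electron

Summing ligand charges against the −4 overall charge gives an oxidation state of +2 for copper.
Cu sits in group 11, so the d-electron count is 11 − 2 = 9.
In an octahedral field the d⁹ configuration is t₂g⁶e_g³ (only one arrangement possible), giving 1 unpaired electron.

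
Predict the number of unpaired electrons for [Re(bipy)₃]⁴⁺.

2,2′-bipyridine is neutral; balancing the +4 overall charge requires Re(IV).
Group 7 minus oxidation state 4 gives a d³ configuration.
Counting donor atoms: 3×2,2′-bipyridine (bidentate) → 6 donors. Coordination number = 6.
In an octahedral field the d³ configuration is t₂g³e_g⁰ (only one arrangement possible), giving 3 unpaired electrons.

3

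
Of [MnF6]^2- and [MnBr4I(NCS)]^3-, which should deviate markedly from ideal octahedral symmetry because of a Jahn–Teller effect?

[MnBr4I(NCS)]^3-

[MnF6]^2-: Each fluoride is −1; balancing the −2 overall charge requires Mn(IV). Mn sits in group 7, so the d-electron count is 7 − 4 = 3. The d³ configuration leaves the e_g set evenly filled (or empty) — no strong Jahn–Teller driving force.
[MnBr4I(NCS)]^3-: Ligand charges: each bromide is −1; each iodide is −1; each isothiocyanate is −1. With an overall charge of −3 the manganese centre must be in the +3 oxidation state. Group 7 minus oxidation state 3 gives a d⁴ configuration. Bromide, iodide, and isothiocyanate are weak-field ligands for a first-row metal, so the complex is high-spin. The t₂g³e_g¹ (high-spin) configuration has an unevenly filled e_g set; the Jahn–Teller theorem predicts a tetragonal distortion (typically axial elongation) to lift the degeneracy.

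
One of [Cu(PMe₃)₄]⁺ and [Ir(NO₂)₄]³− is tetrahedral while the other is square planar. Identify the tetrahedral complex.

[Cu(PMe₃)₄]⁺

For [Cu(PMe₃)₄]⁺: Trimethylphosphine is neutral; balancing the +1 overall charge requires Cu(I). Cu sits in group 11, so the d-electron count is 11 − 1 = 10. A d¹⁰ ion has no crystal-field stabilisation preference between square planar and tetrahedral, so four ligands adopt the sterically favoured tetrahedral geometry. → tetrahedral.
For [Ir(NO₂)₄]³−: Each nitro (N-bound nitrite) is −1; balancing the −3 overall charge requires Ir(I). Iridium is a group-9 element; Ir(I) is therefore d⁸. A 5d d⁸ ion has a large crystal-field splitting; square planar leaves the high-energy d_{x²−y²} orbital empty and maximises CFSE. → square planar.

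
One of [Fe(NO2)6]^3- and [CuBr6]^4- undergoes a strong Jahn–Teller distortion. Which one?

[CuBr6]^4-

[Fe(NO2)6]^3-: Each nitro (N-bound nitrite) is −1; balancing the −3 overall charge requires Fe(III). Group 8 minus oxidation state 3 gives a d⁵ configuration. Nitro (N-bound nitrite) is a strong-field ligand (high in the spectrochemical series) for a first-row metal, so the complex is low-spin. The d⁵ configuration leaves the e_g set evenly filled (or empty) — no strong Jahn–Teller driving force.
[CuBr6]^4-: Summing ligand charges against the −4 overall charge gives an oxidation state of +2 for copper. Copper is a group-11 element; Cu(II) is therefore d⁹. The t₂g⁶e_g³ configuration has an unevenly filled e_g set; the Jahn–Teller theorem predicts a tetragonal distortion (typically axial elongation) to lift the degeneracy.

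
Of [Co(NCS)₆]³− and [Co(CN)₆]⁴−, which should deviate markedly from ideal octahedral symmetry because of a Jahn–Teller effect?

[Co(CN)₆]⁴−

[Co(NCS)₆]³−: Each isothiocyanate is −1; balancing the −3 overall charge requires Co(III). Co sits in group 9, so the d-electron count is 9 − 3 = 6. Co(III) has an exceptionally large octahedral splitting and is low-spin with essentially every ligand except fluoride. The d⁶ configuration leaves the e_g set evenly filled (or empty) — no strong Jahn–Teller driving force.
[Co(CN)₆]⁴−: Summing ligand charges against the −4 overall charge gives an oxidation state of +2 for cobalt. Co sits in group 9, so the d-electron count is 9 − 2 = 7. Cyanide is a strong-field ligand (high in the spectrochemical series) for a first-row metal, so the complex is low-spin. The t₂g⁶e_g¹ (low-spin) configuration has an unevenly filled e_g set; the Jahn–Teller theorem predicts a tetragonal distortion (typically axial elongation) to lift the degeneracy.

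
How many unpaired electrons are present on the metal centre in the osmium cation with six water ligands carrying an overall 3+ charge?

1 unpaired electron

Water is neutral; balancing the +3 overall charge requires Os(III).
Osmium is a group-8 element; Os(III) is therefore d⁵.
The spin state decides the count: a 5d ion has a large Δₒ and is invariably low-spin.
An octahedral low-spin d⁵ ion is t₂g⁵e_g⁰, giving 1 unpaired electron.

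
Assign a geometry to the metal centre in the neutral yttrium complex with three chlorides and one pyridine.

Ligand charges: each chloride is −1; pyridine is neutral. With an overall charge of 0 the yttrium centre must be in the +3 oxidation state.
Group 3 minus oxidation state 3 gives a d⁰ configuration.
With 4 monodentate ligands the coordination number is 4.
A d⁰ ion has no crystal-field stabilisation preference between square planar and tetrahedral, so four ligands adopt the sterically favoured tetrahedral geometry.

tetrahedral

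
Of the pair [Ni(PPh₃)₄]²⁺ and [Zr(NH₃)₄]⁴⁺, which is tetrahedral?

For [Ni(PPh₃)₄]²⁺: Summing ligand charges against the +2 overall charge gives an oxidation state of +2 for nickel. Nickel is a group-10 element; Ni(II) is therefore d⁸. Triphenylphosphine is a strong-field ligand (high in the spectrochemical series). A 3d d⁸ ion with strong-field ligands gains enough CFSE to favour square planar over tetrahedral. → square planar.
For [Zr(NH₃)₄]⁴⁺: Ligand charges: ammonia is neutral. With an overall charge of +4 the zirconium centre must be in the +4 oxidation state. Zr sits in group 4, so the d-electron count is 4 − 4 = 0. A d⁰ ion has no crystal-field stabilisation preference between square planar and tetrahedral, so four ligands adopt the sterically favoured tetrahedral geometry. → tetrahedral.

[Zr(NH₃)₄]⁴⁺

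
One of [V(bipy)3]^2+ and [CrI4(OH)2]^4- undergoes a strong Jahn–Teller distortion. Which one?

[V(bipy)3]^2+: Summing ligand charges against the +2 overall charge gives an oxidation state of +2 for vanadium. Vanadium is a group-5 element; V(II) is therefore d³. The d³ configuration leaves the e_g set evenly filled (or empty) — no strong Jahn–Teller driving force.
[CrI4(OH)2]^4-: Summing ligand charges against the −4 overall charge gives an oxidation state of +2 for chromium. Cr sits in group 6, so the d-electron count is 6 − 2 = 4. Hydroxide and iodide are weak-field ligands for a first-row metal, so the complex is high-spin. The t₂g³e_g¹ (high-spin) configuration has an unevenly filled e_g set; the Jahn–Teller theorem predicts a tetragonal distortion (typically axial elongation) to lift the degeneracy.

[CrI4(OH)2]^4-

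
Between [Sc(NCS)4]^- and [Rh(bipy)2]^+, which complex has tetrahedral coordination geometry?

For [Sc(NCS)4]^-: Each isothiocyanate is −1; balancing the −1 overall charge requires Sc(III). Group 3 minus oxidation state 3 gives a d⁰ configuration. A d⁰ ion has no crystal-field stabilisation preference between square planar and tetrahedral, so four ligands adopt the sterically favoured tetrahedral geometry. → tetrahedral.
For [Rh(bipy)2]^+: 2,2′-bipyridine is neutral; balancing the +1 overall charge requires Rh(I). Group 9 minus oxidation state 1 gives a d⁸ configuration. A 4d d⁸ ion has a large crystal-field splitting; square planar leaves the high-energy d_{x²−y²} orbital empty and maximises CFSE. → square planar.

[Sc(NCS)4]^-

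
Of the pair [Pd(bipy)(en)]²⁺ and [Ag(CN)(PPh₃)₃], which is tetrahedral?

[Ag(CN)(PPh₃)₃]

For [Pd(bipy)(en)]²⁺: 2,2′-bipyridine is neutral; ethylenediamine is neutral; balancing the +2 overall charge requires Pd(II). Pd sits in group 10, so the d-electron count is 10 − 2 = 8. A 4d d⁸ ion has a large crystal-field splitting; square planar leaves the high-energy d_{x²−y²} orbital empty and maximises CFSE. → square planar.
For [Ag(CN)(PPh₃)₃]: Each cyanide is −1; triphenylphosphine is neutral; balancing the 0 overall charge requires Ag(I). Silver is a group-11 element; Ag(I) is therefore d¹⁰. A d¹⁰ ion has no crystal-field stabilisation preference between square planar and tetrahedral, so four ligands adopt the sterically favoured tetrahedral geometry. → tetrahedral.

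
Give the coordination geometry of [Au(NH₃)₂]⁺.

Ligand charges: ammonia is neutral. With an overall charge of +1 the gold centre must be in the +1 oxidation state.
Group 11 minus oxidation state 1 gives a d¹⁰ configuration.
With 2 monodentate ligands the coordination number is 2.
A d¹⁰ ion with only two ligands adopts a linear arrangement (sp hybridisation; no CFSE preference).

linear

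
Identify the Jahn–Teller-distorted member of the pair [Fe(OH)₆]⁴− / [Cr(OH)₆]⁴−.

[Fe(OH)₆]⁴−: Each hydroxide is −1; balancing the −4 overall charge requires Fe(II). Iron is a group-8 element; Fe(II) is therefore d⁶. Hydroxide is a weak-field ligand for a first-row metal, so the complex is high-spin. The d⁶ configuration leaves the e_g set evenly filled (or empty) — no strong Jahn–Teller driving force.
[Cr(OH)₆]⁴−: Each hydroxide is −1; balancing the −4 overall charge requires Cr(II). Group 6 minus oxidation state 2 gives a d⁴ configuration. Hydroxide is a weak-field ligand for a first-row metal, so the complex is high-spin. The t₂g³e_g¹ (high-spin) configuration has an unevenly filled e_g set; the Jahn–Teller theorem predicts a tetragonal distortion (typically axial elongation) to lift the degeneracy.

[Cr(OH)₆]⁴−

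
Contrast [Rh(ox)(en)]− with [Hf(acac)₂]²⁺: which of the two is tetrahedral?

[Hf(acac)₂]²⁺

For [Rh(ox)(en)]−: Ligand charges: each oxalate is −2; ethylenediamine is neutral. With an overall charge of −1 the rhodium centre must be in the +1 oxidation state. Rh sits in group 9, so the d-electron count is 9 − 1 = 8. A 4d d⁸ ion has a large crystal-field splitting; square planar leaves the high-energy d_{x²−y²} orbital empty and maximises CFSE. → square planar.
For [Hf(acac)₂]²⁺: Each acetylacetonate is −1; balancing the +2 overall charge requires Hf(IV). Hf sits in group 4, so the d-electron count is 4 − 4 = 0. A d⁰ ion has no crystal-field stabilisation preference between square planar and tetrahedral, so four ligands adopt the sterically favoured tetrahedral geometry. → tetrahedral.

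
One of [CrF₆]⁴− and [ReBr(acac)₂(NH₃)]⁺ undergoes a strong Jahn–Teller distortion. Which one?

[CrF₆]⁴−: Ligand charges: each fluoride is −1. With an overall charge of −4 the chromium centre must be in the +2 oxidation state. Group 6 minus oxidation state 2 gives a d⁴ configuration. Fluoride is a weak-field ligand for a first-row metal, so the complex is high-spin. The t₂g³e_g¹ (high-spin) configuration has an unevenly filled e_g set; the Jahn–Teller theorem predicts a tetragonal distortion (typically axial elongation) to lift the degeneracy.
[ReBr(acac)₂(NH₃)]⁺: Ligand charges: each bromide is −1; each acetylacetonate is −1; ammonia is neutral. With an overall charge of +1 the rhenium centre must be in the +4 oxidation state. Group 7 minus oxidation state 4 gives a d³ configuration. The d³ configuration leaves the e_g set evenly filled (or empty) — no strong Jahn–Teller driving force.

[CrF₆]⁴−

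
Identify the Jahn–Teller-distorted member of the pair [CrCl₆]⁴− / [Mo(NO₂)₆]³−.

[CrCl₆]⁴−

[CrCl₆]⁴−: Each chloride is −1; balancing the −4 overall charge requires Cr(II). Group 6 minus oxidation state 2 gives a d⁴ configuration. Chloride is a weak-field ligand for a first-row metal, so the complex is high-spin. The t₂g³e_g¹ (high-spin) configuration has an unevenly filled e_g set; the Jahn–Teller theorem predicts a tetragonal distortion (typically axial elongation) to lift the degeneracy.
[Mo(NO₂)₆]³−: Ligand charges: each nitro (N-bound nitrite) is −1. With an overall charge of −3 the molybdenum centre must be in the +3 oxidation state. Group 6 minus oxidation state 3 gives a d³ configuration. The d³ configuration leaves the e_g set evenly filled (or empty) — no strong Jahn–Teller driving force.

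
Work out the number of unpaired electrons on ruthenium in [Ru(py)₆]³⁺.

1

Ligand charges: pyridine is neutral. With an overall charge of +3 the ruthenium centre must be in the +3 oxidation state.
Ruthenium is a group-8 element; Ru(III) is therefore d⁵.
The spin state decides the count: a 4d ion has a large Δₒ and is invariably low-spin.
An octahedral low-spin d⁵ ion is t₂g⁵e_g⁰, giving 1 unpaired electron.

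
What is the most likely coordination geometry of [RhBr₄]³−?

Each bromide is −1; balancing the −3 overall charge requires Rh(I).
Group 9 minus oxidation state 1 gives a d⁸ configuration.
Coordination number: 4.
A 4d d⁸ ion has a large crystal-field splitting; square planar leaves the high-energy d_{x²−y²} orbital empty and maximises CFSE.

square planar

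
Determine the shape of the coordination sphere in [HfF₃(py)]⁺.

Summing ligand charges against the +1 overall charge gives an oxidation state of +4 for hafnium.
Hafnium is a group-4 element; Hf(IV) is therefore d⁰.
With 4 monodentate ligands the coordination number is 4.
A d⁰ ion has no crystal-field stabilisation preference between square planar and tetrahedral, so four ligands adopt the sterically favoured tetrahedral geometry.

tetrahedral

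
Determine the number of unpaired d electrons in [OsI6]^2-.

2 unpaired electrons

Each iodide is −1; balancing the −2 overall charge requires Os(IV).
Os sits in group 8, so the d-electron count is 8 − 4 = 4.
The spin state decides the count: a 5d ion has a large Δₒ and is invariably low-spin.
An octahedral low-spin d⁴ ion is t₂g⁴e_g⁰, giving 2 unpaired electrons.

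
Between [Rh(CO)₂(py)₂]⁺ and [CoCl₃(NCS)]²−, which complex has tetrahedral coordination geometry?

For [Rh(CO)₂(py)₂]⁺: Ligand charges: carbonyl is neutral; pyridine is neutral. With an overall charge of +1 the rhodium centre must be in the +1 oxidation state. Rh sits in group 9, so the d-electron count is 9 − 1 = 8. A 4d d⁸ ion has a large crystal-field splitting; square planar leaves the high-energy d_{x²−y²} orbital empty and maximises CFSE. → square planar.
For [CoCl₃(NCS)]²−: Summing ligand charges against the −2 overall charge gives an oxidation state of +2 for cobalt. Co sits in group 9, so the d-electron count is 9 − 2 = 7. For a high-spin 3d d⁷ ion with weak-field ligands the small Δₜ gives little square-planar CFSE advantage, so four ligands adopt the sterically favoured tetrahedral geometry. → tetrahedral.

[CoCl₃(NCS)]²−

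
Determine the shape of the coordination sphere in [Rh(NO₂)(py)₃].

Ligand charges: each nitro (N-bound nitrite) is −1; pyridine is neutral. With an overall charge of 0 the rhodium centre must be in the +1 oxidation state.
Rh sits in group 9, so the d-electron count is 9 − 1 = 8.
Coordination number: 4.
A 4d d⁸ ion has a large crystal-field splitting; square planar leaves the high-energy d_{x²−y²} orbital empty and maximises CFSE.

square planar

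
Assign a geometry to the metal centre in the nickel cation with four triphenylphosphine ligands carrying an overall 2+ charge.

square planar

Ligand charges: triphenylphosphine is neutral. With an overall charge of +2 the nickel centre must be in the +2 oxidation state.
Ni sits in group 10, so the d-electron count is 10 − 2 = 8.
Coordination number: 4.
Triphenylphosphine is a strong-field ligand (high in the spectrochemical series).
A 3d d⁸ ion with strong-field ligands gains enough CFSE to favour square planar over tetrahedral.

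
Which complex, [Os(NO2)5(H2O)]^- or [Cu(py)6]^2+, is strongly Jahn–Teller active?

[Cu(py)6]^2+

[Os(NO2)5(H2O)]^-: Each nitro (N-bound nitrite) is −1; water is neutral; balancing the −1 overall charge requires Os(IV). Osmium is a group-8 element; Os(IV) is therefore d⁴. A 5d ion has a large Δₒ and is invariably low-spin. The d⁴ configuration leaves the e_g set evenly filled (or empty) — no strong Jahn–Teller driving force.
[Cu(py)6]^2+: Ligand charges: pyridine is neutral. With an overall charge of +2 the copper centre must be in the +2 oxidation state. Cu sits in group 11, so the d-electron count is 11 − 2 = 9. The t₂g⁶e_g³ configuration has an unevenly filled e_g set; the Jahn–Teller theorem predicts a tetragonal distortion (typically axial elongation) to lift the degeneracy.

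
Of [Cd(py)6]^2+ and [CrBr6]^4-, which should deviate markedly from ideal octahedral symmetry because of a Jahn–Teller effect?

[Cd(py)6]^2+: Ligand charges: pyridine is neutral. With an overall charge of +2 the cadmium centre must be in the +2 oxidation state. Group 12 minus oxidation state 2 gives a d¹⁰ configuration. The d¹⁰ configuration leaves the e_g set evenly filled (or empty) — no strong Jahn–Teller driving force.
[CrBr6]^4-: Each bromide is −1; balancing the −4 overall charge requires Cr(II). Group 6 minus oxidation state 2 gives a d⁴ configuration. Bromide is a weak-field ligand for a first-row metal, so the complex is high-spin. The t₂g³e_g¹ (high-spin) configuration has an unevenly filled e_g set; the Jahn–Teller theorem predicts a tetragonal distortion (typically axial elongation) to lift the degeneracy.

[CrBr6]^4-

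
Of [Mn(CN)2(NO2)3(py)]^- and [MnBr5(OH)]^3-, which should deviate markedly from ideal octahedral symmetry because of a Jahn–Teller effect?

[Mn(CN)2(NO2)3(py)]^-: Each cyanide is −1; each nitro (N-bound nitrite) is −1; pyridine is neutral; balancing the −1 overall charge requires Mn(IV). Manganese is a group-7 element; Mn(IV) is therefore d³. The d³ configuration leaves the e_g set evenly filled (or empty) — no strong Jahn–Teller driving force.
[MnBr5(OH)]^3-: Summing ligand charges against the −3 overall charge gives an oxidation state of +3 for manganese. Group 7 minus oxidation state 3 gives a d⁴ configuration. Bromide and hydroxide are weak-field ligands for a first-row metal, so the complex is high-spin. The t₂g³e_g¹ (high-spin) configuration has an unevenly filled e_g set; the Jahn–Teller theorem predicts a tetragonal distortion (typically axial elongation) to lift the degeneracy.

[MnBr5(OH)]^3-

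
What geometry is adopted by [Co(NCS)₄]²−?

tetrahedral

Ligand charges: each isothiocyanate is −1. With an overall charge of −2 the cobalt centre must be in the +2 oxidation state.
Group 9 minus oxidation state 2 gives a d⁷ configuration.
Coordination number: 4.
Isothiocyanate is a weak-field ligand.
For a high-spin 3d d⁷ ion with weak-field ligands the small Δₜ gives little square-planar CFSE advantage, so four ligands adopt the sterically favoured tetrahedral geometry.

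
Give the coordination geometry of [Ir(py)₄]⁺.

square planar

Ligand charges: pyridine is neutral. With an overall charge of +1 the iridium centre must be in the +1 oxidation state.
Group 9 minus oxidation state 1 gives a d⁸ configuration.
Coordination number: 4.
A 5d d⁸ ion has a large crystal-field splitting; square planar leaves the high-energy d_{x²−y²} orbital empty and maximises CFSE.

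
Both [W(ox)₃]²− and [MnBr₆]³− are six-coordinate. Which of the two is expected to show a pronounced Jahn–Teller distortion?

[MnBr₆]³−

[W(ox)₃]²−: Each oxalate is −2; balancing the −2 overall charge requires W(IV). Tungsten is a group-6 element; W(IV) is therefore d². The d² configuration leaves the e_g set evenly filled (or empty) — no strong Jahn–Teller driving force.
[MnBr₆]³−: Each bromide is −1; balancing the −3 overall charge requires Mn(III). Group 7 minus oxidation state 3 gives a d⁴ configuration. Bromide is a weak-field ligand for a first-row metal, so the complex is high-spin. The t₂g³e_g¹ (high-spin) configuration has an unevenly filled e_g set; the Jahn–Teller theorem predicts a tetragonal distortion (typically axial elongation) to lift the degeneracy.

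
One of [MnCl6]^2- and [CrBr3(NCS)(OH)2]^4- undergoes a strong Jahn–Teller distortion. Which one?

[CrBr3(NCS)(OH)2]^4-

[MnCl6]^2-: Ligand charges: each chloride is −1. With an overall charge of −2 the manganese centre must be in the +4 oxidation state. Mn sits in group 7, so the d-electron count is 7 − 4 = 3. The d³ configuration leaves the e_g set evenly filled (or empty) — no strong Jahn–Teller driving force.
[CrBr3(NCS)(OH)2]^4-: Summing ligand charges against the −4 overall charge gives an oxidation state of +2 for chromium. Chromium is a group-6 element; Cr(II) is therefore d⁴. Bromide, hydroxide, and isothiocyanate are weak-field ligands for a first-row metal, so the complex is high-spin. The t₂g³e_g¹ (high-spin) configuration has an unevenly filled e_g set; the Jahn–Teller theorem predicts a tetragonal distortion (typically axial elongation) to lift the degeneracy.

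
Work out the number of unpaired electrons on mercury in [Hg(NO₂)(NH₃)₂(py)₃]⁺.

Each nitro (N-bound nitrite) is −1; ammonia is neutral; pyridine is neutral; balancing the +1 overall charge requires Hg(II).
Hg sits in group 12, so the d-electron count is 12 − 2 = 10.
In an octahedral field the d¹⁰ configuration is t₂g⁶e_g⁴, giving 0 unpaired electrons.

0 unpaired electrons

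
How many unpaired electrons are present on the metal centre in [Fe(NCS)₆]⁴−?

4 unpaired electrons

Ligand charges: each isothiocyanate is −1. With an overall charge of −4 the iron centre must be in the +2 oxidation state.
Group 8 minus oxidation state 2 gives a d⁶ configuration.
The spin state decides the count: Isothiocyanate is a weak-field ligand for a first-row metal, so the complex is high-spin.
An octahedral high-spin d⁶ ion is t₂g⁴e_g², giving 4 unpaired electrons.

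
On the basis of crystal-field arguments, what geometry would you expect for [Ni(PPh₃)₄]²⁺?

square planar

Ligand charges: triphenylphosphine is neutral. With an overall charge of +2 the nickel centre must be in the +2 oxidation state.
Group 10 minus oxidation state 2 gives a d⁸ configuration.
Coordination number: 4.
Triphenylphosphine is a strong-field ligand (high in the spectrochemical series).
A 3d d⁸ ion with strong-field ligands gains enough CFSE to favour square planar over tetrahedral.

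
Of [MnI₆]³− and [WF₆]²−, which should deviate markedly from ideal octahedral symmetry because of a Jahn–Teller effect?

[MnI₆]³−

[MnI₆]³−: Ligand charges: each iodide is −1. With an overall charge of −3 the manganese centre must be in the +3 oxidation state. Mn sits in group 7, so the d-electron count is 7 − 3 = 4. Iodide is a weak-field ligand for a first-row metal, so the complex is high-spin. The t₂g³e_g¹ (high-spin) configuration has an unevenly filled e_g set; the Jahn–Teller theorem predicts a tetragonal distortion (typically axial elongation) to lift the degeneracy.
[WF₆]²−: Ligand charges: each fluoride is −1. With an overall charge of −2 the tungsten centre must be in the +4 oxidation state. W sits in group 6, so the d-electron count is 6 − 4 = 2. The d² configuration leaves the e_g set evenly filled (or empty) — no strong Jahn–Teller driving force.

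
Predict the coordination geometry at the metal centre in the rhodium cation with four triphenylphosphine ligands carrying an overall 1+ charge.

Summing ligand charges against the +1 overall charge gives an oxidation state of +1 for rhodium.
Rh sits in group 9, so the d-electron count is 9 − 1 = 8.
With 4 monodentate ligands the coordination number is 4.
A 4d d⁸ ion has a large crystal-field splitting; square planar leaves the high-energy d_{x²−y²} orbital empty and maximises CFSE.

square planar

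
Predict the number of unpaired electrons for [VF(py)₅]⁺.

Summing ligand charges against the +1 overall charge gives an oxidation state of +2 for vanadium.
Vanadium is a group-5 element; V(II) is therefore d³.
In an octahedral field the d³ configuration is t₂g³e_g⁰ (only one arrangement possible), giving 3 unpaired electrons.

3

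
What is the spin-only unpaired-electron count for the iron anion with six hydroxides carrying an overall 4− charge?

Summing ligand charges against the −4 overall charge gives an oxidation state of +2 for iron.
Iron is a group-8 element; Fe(II) is therefore d⁶.
The spin state decides the count: Hydroxide is a weak-field ligand for a first-row metal, so the complex is high-spin.
An octahedral high-spin d⁶ ion is t₂g⁴e_g², giving 4 unpaired electrons.

4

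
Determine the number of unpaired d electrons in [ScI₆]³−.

0

Summing ligand charges against the −3 overall charge gives an oxidation state of +3 for scandium.
Scandium is a group-3 element; Sc(III) is therefore d⁰.
In an octahedral field the d⁰ configuration is t₂g⁰e_g⁰, giving 0 unpaired electrons.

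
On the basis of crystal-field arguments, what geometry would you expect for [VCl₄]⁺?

tetrahedral

Summing ligand charges against the +1 overall charge gives an oxidation state of +5 for vanadium.
Group 5 minus oxidation state 5 gives a d⁰ configuration.
With 4 monodentate ligands the coordination number is 4.
A d⁰ ion has no crystal-field stabilisation preference between square planar and tetrahedral, so four ligands adopt the sterically favoured tetrahedral geometry.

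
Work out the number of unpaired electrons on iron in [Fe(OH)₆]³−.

Each hydroxide is −1; balancing the −3 overall charge requires Fe(III).
Fe sits in group 8, so the d-electron count is 8 − 3 = 5.
The spin state decides the count: Hydroxide is a weak-field ligand for a first-row metal, so the complex is high-spin.
An octahedral high-spin d⁵ ion is t₂g³e_g², giving 5 unpaired electrons.

5 unpaired electrons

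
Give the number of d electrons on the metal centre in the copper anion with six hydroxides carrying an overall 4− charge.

Summing ligand charges against the −4 overall charge gives an oxidation state of +2 for copper.
Copper is a group-11 element; Cu(II) is therefore d⁹.

d9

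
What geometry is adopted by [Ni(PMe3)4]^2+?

Trimethylphosphine is neutral; balancing the +2 overall charge requires Ni(II).
Nickel is a group-10 element; Ni(II) is therefore d⁸.
With 4 monodentate ligands the coordination number is 4.
Trimethylphosphine is a strong-field ligand (high in the spectrochemical series).
A 3d d⁸ ion with strong-field ligands gains enough CFSE to favour square planar over tetrahedral.

square planar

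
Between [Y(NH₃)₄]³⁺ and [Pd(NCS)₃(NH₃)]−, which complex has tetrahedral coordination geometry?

[Y(NH₃)₄]³⁺

For [Y(NH₃)₄]³⁺: Ammonia is neutral; balancing the +3 overall charge requires Y(III). Y sits in group 3, so the d-electron count is 3 − 3 = 0. A d⁰ ion has no crystal-field stabilisation preference between square planar and tetrahedral, so four ligands adopt the sterically favoured tetrahedral geometry. → tetrahedral.
For [Pd(NCS)₃(NH₃)]−: Ligand charges: each isothiocyanate is −1; ammonia is neutral. With an overall charge of −1 the palladium centre must be in the +2 oxidation state. Palladium is a group-10 element; Pd(II) is therefore d⁸. A 4d d⁸ ion has a large crystal-field splitting; square planar leaves the high-energy d_{x²−y²} orbital empty and maximises CFSE. → square planar.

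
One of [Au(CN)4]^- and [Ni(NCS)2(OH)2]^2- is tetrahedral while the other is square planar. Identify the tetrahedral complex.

For [Au(CN)4]^-: Ligand charges: each cyanide is −1. With an overall charge of −1 the gold centre must be in the +3 oxidation state. Group 11 minus oxidation state 3 gives a d⁸ configuration. A 5d d⁸ ion has a large crystal-field splitting; square planar leaves the high-energy d_{x²−y²} orbital empty and maximises CFSE. → square planar.
For [Ni(NCS)2(OH)2]^2-: Ligand charges: each isothiocyanate is −1; each hydroxide is −1. With an overall charge of −2 the nickel centre must be in the +2 oxidation state. Nickel is a group-10 element; Ni(II) is therefore d⁸. Hydroxide and isothiocyanate are weak-field ligands. With weak-field ligands the CFSE gain from square planar is small, so a 3d d⁸ ion takes the sterically preferred tetrahedral geometry. → tetrahedral.

[Ni(NCS)2(OH)2]^2-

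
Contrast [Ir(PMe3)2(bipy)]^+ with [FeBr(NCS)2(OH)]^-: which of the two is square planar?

[Ir(PMe3)2(bipy)]^+

For [Ir(PMe3)2(bipy)]^+: Ligand charges: trimethylphosphine is neutral; 2,2′-bipyridine is neutral. With an overall charge of +1 the iridium centre must be in the +1 oxidation state. Iridium is a group-9 element; Ir(I) is therefore d⁸. A 5d d⁸ ion has a large crystal-field splitting; square planar leaves the high-energy d_{x²−y²} orbital empty and maximises CFSE. → square planar.
For [FeBr(NCS)2(OH)]^-: Ligand charges: each bromide is −1; each isothiocyanate is −1; each hydroxide is −1. With an overall charge of −1 the iron centre must be in the +3 oxidation state. Iron is a group-8 element; Fe(III) is therefore d⁵. A high-spin d⁵ ion has zero CFSE in either geometry, so four ligands adopt the sterically favoured tetrahedral geometry. → tetrahedral.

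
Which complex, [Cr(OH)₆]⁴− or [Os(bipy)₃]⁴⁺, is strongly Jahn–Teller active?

[Cr(OH)₆]⁴−

[Cr(OH)₆]⁴−: Each hydroxide is −1; balancing the −4 overall charge requires Cr(II). Group 6 minus oxidation state 2 gives a d⁴ configuration. Hydroxide is a weak-field ligand for a first-row metal, so the complex is high-spin. The t₂g³e_g¹ (high-spin) configuration has an unevenly filled e_g set; the Jahn–Teller theorem predicts a tetragonal distortion (typically axial elongation) to lift the degeneracy.
[Os(bipy)₃]⁴⁺: Summing ligand charges against the +4 overall charge gives an oxidation state of +4 for osmium. Group 8 minus oxidation state 4 gives a d⁴ configuration. A 5d ion has a large Δₒ and is invariably low-spin. The d⁴ configuration leaves the e_g set evenly filled (or empty) — no strong Jahn–Teller driving force.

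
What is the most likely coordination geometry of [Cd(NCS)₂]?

linear

Ligand charges: each isothiocyanate is −1. With an overall charge of 0 the cadmium centre must be in the +2 oxidation state.
Cd sits in group 12, so the d-electron count is 12 − 2 = 10.
With 2 monodentate ligands the coordination number is 2.
A d¹⁰ ion with only two ligands adopts a linear arrangement (sp hybridisation; no CFSE preference).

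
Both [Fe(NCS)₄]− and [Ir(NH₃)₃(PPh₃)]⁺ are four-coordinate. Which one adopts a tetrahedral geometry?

[Fe(NCS)₄]−

For [Fe(NCS)₄]−: Summing ligand charges against the −1 overall charge gives an oxidation state of +3 for iron. Group 8 minus oxidation state 3 gives a d⁵ configuration. A high-spin d⁵ ion has zero CFSE in either geometry, so four ligands adopt the sterically favoured tetrahedral geometry. → tetrahedral.
For [Ir(NH₃)₃(PPh₃)]⁺: Ligand charges: ammonia is neutral; triphenylphosphine is neutral. With an overall charge of +1 the iridium centre must be in the +1 oxidation state. Ir sits in group 9, so the d-electron count is 9 − 1 = 8. A 5d d⁸ ion has a large crystal-field splitting; square planar leaves the high-energy d_{x²−y²} orbital empty and maximises CFSE. → square planar.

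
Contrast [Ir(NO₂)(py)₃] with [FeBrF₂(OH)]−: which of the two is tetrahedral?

[FeBrF₂(OH)]−

For [Ir(NO₂)(py)₃]: Summing ligand charges against the 0 overall charge gives an oxidation state of +1 for iridium. Group 9 minus oxidation state 1 gives a d⁸ configuration. A 5d d⁸ ion has a large crystal-field splitting; square planar leaves the high-energy d_{x²−y²} orbital empty and maximises CFSE. → square planar.
For [FeBrF₂(OH)]−: Each bromide is −1; each fluoride is −1; each hydroxide is −1; balancing the −1 overall charge requires Fe(III). Group 8 minus oxidation state 3 gives a d⁵ configuration. A high-spin d⁵ ion has zero CFSE in either geometry, so four ligands adopt the sterically favoured tetrahedral geometry. → tetrahedral.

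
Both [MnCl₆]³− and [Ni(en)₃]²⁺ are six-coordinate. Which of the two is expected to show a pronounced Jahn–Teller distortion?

[MnCl₆]³−

[MnCl₆]³−: Each chloride is −1; balancing the −3 overall charge requires Mn(III). Mn sits in group 7, so the d-electron count is 7 − 3 = 4. Chloride is a weak-field ligand for a first-row metal, so the complex is high-spin. The t₂g³e_g¹ (high-spin) configuration has an unevenly filled e_g set; the Jahn–Teller theorem predicts a tetragonal distortion (typically axial elongation) to lift the degeneracy.
[Ni(en)₃]²⁺: Ethylenediamine is neutral; balancing the +2 overall charge requires Ni(II). Ni sits in group 10, so the d-electron count is 10 − 2 = 8. The d⁸ configuration leaves the e_g set evenly filled (or empty) — no strong Jahn–Teller driving force.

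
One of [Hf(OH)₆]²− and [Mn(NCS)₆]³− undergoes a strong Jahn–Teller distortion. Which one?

[Hf(OH)₆]²−: Ligand charges: each hydroxide is −1. With an overall charge of −2 the hafnium centre must be in the +4 oxidation state. Hafnium is a group-4 element; Hf(IV) is therefore d⁰. The d⁰ configuration leaves the e_g set evenly filled (or empty) — no strong Jahn–Teller driving force.
[Mn(NCS)₆]³−: Ligand charges: each isothiocyanate is −1. With an overall charge of −3 the manganese centre must be in the +3 oxidation state. Mn sits in group 7, so the d-electron count is 7 − 3 = 4. Isothiocyanate is a weak-field ligand for a first-row metal, so the complex is high-spin. The t₂g³e_g¹ (high-spin) configuration has an unevenly filled e_g set; the Jahn–Teller theorem predicts a tetragonal distortion (typically axial elongation) to lift the degeneracy.

[Mn(NCS)₆]³−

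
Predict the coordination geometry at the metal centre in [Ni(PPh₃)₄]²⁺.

square planar

Summing ligand charges against the +2 overall charge gives an oxidation state of +2 for nickel.
Ni sits in group 10, so the d-electron count is 10 − 2 = 8.
With 4 monodentate ligands the coordination number is 4.
Triphenylphosphine is a strong-field ligand (high in the spectrochemical series).
A 3d d⁸ ion with strong-field ligands gains enough CFSE to favour square planar over tetrahedral.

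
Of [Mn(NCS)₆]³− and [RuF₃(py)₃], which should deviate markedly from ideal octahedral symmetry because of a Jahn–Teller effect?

[Mn(NCS)₆]³−

[Mn(NCS)₆]³−: Ligand charges: each isothiocyanate is −1. With an overall charge of −3 the manganese centre must be in the +3 oxidation state. Mn sits in group 7, so the d-electron count is 7 − 3 = 4. Isothiocyanate is a weak-field ligand for a first-row metal, so the complex is high-spin. The t₂g³e_g¹ (high-spin) configuration has an unevenly filled e_g set; the Jahn–Teller theorem predicts a tetragonal distortion (typically axial elongation) to lift the degeneracy.
[RuF₃(py)₃]: Each fluoride is −1; pyridine is neutral; balancing the 0 overall charge requires Ru(III). Ru sits in group 8, so the d-electron count is 8 − 3 = 5. A 4d ion has a large Δₒ and is invariably low-spin. The d⁵ configuration leaves the e_g set evenly filled (or empty) — no strong Jahn–Teller driving force.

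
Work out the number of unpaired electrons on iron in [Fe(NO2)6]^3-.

1

Summing ligand charges against the −3 overall charge gives an oxidation state of +3 for iron.
Iron is a group-8 element; Fe(III) is therefore d⁵.
The spin state decides the count: Nitro (N-bound nitrite) is a strong-field ligand (high in the spectrochemical series) for a first-row metal, so the complex is low-spin.
An octahedral low-spin d⁵ ion is t₂g⁵e_g⁰, giving 1 unpaired electron.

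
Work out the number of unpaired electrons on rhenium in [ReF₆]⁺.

0

Summing ligand charges against the +1 overall charge gives an oxidation state of +7 for rhenium.
Re sits in group 7, so the d-electron count is 7 − 7 = 0.
In an octahedral field the d⁰ configuration is t₂g⁰e_g⁰, giving 0 unpaired electrons.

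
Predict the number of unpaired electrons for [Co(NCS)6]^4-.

3

Summing ligand charges against the −4 overall charge gives an oxidation state of +2 for cobalt.
Cobalt is a group-9 element; Co(II) is therefore d⁷.
The spin state decides the count: Isothiocyanate is a weak-field ligand for a first-row metal, so the complex is high-spin.
An octahedral high-spin d⁷ ion is t₂g⁵e_g², giving 3 unpaired electrons.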